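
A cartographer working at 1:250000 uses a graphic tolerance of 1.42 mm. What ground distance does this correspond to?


ground = 1.42 mm * 250000 / 1000 = 355.0 m

355.0 m


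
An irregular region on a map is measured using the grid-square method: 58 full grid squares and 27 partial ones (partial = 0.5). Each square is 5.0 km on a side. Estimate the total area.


effective squares = 58 + 27 * 0.5 = 71.5
area = 71.5 * 25.0 = 1787.5 km^2

1787.5 km^2


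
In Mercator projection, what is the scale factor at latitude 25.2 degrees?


SF = 1 / cos(25.2) = 1 / 0.904827 = 1.105

1.105


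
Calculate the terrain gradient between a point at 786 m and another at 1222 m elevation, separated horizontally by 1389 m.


gradient = (1222 - 786) / 1389 = 436 / 1389 = 0.3139

0.3139


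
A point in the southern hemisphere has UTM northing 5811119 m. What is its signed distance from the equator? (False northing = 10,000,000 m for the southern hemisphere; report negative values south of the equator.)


For southern: actual = 5811119 - 10000000 = -4188881 m

-4188881 m


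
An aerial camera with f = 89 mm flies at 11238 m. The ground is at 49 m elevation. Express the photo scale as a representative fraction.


scale = f / (H - h) = 89 mm / 11189 m = 89 / 11189000 = 1:125719

1:125719


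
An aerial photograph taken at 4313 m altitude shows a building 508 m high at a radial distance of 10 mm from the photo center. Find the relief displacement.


d = h * r / H = 508 * 10 / 4313 = 1.18 mm

1.18 mm


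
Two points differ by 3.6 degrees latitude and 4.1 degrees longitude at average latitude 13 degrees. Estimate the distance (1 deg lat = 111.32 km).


dlat_km = 3.6 * 111.32 = 400.752
dlon_km = 4.1 * 111.32 * cos(13) ≈ 444.714
dist = sqrt(400.752^2 + 444.714^2) ≈ 598.6 km

598.6 km


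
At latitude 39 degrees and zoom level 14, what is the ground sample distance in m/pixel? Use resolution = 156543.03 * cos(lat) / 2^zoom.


res = 156543.03 * cos(39) / 2^14 = 156543.03 * 0.77714596 / 16384 = 7.43 m/pixel

7.43 m/pixel


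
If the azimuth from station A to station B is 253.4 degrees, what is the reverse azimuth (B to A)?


back azimuth = (253.4 + 180) mod 360 = 73.4 degrees

73.4 degrees


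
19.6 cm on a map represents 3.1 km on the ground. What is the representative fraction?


ground = 3.1 km = 310000 cm; RF denominator = ground / map = 310000 / 19.6 ≈ 15816; RF = 1:15816

1:15816


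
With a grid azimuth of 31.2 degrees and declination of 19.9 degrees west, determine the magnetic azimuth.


magnetic azimuth = grid azimuth - declination (east +ve)
mag_az = 31.2 - -19.9 = 51.1 degrees

51.1 degrees


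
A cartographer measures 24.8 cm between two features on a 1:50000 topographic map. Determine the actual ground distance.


ground = 24.8 cm * 50000 / 100 = 12400.0 m = 12.4 km

12.4 km


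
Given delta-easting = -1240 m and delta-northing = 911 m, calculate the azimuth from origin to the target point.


az = atan2(-1240, 911) = -53.7 deg
adjusted to 0-360: 306.3 degrees

306.3 degrees


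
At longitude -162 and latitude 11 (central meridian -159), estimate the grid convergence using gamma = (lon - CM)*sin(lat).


gamma = (-162 - -159) * sin(11) = -3 * 0.190809 = -0.572 degrees

-0.572 degrees


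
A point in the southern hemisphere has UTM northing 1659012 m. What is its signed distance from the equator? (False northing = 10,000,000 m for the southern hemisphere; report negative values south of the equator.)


For southern: actual = 1659012 - 10000000 = -8340988 m

-8340988 m


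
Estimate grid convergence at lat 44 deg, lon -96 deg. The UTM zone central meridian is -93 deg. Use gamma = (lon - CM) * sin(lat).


gamma = (-96 - -93) * sin(44) = -3 * 0.694658 = -2.084 degrees

-2.084 degrees


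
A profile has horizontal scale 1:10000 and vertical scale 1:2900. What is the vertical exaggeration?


VE = horizontal_scale / vertical_scale = 10000 / 2900 ≈ 3.4

3.4x


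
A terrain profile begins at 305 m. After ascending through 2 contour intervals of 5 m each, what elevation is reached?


elevation = 305 + 2 * 5 = 315 m

315 m


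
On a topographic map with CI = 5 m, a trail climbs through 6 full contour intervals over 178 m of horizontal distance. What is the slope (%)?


elevation change = 6 * 5 = 30 m
slope = 30 / 178 * 100 = 16.9%

16.9%


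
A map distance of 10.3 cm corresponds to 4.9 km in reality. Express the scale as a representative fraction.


ground = 4.9 km = 490000 cm; RF denominator = ground / map = 490000 / 10.3 ≈ 47573; RF = 1:47573

1:47573


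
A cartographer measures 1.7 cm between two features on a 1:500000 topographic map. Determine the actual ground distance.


ground = 1.7 cm * 500000 / 100 = 8500.0 m = 8.5 km

8.5 km


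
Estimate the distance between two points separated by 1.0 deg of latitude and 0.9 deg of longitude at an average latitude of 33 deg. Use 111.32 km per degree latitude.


dlat_km = 1.0 * 111.32 = 111.32
dlon_km = 0.9 * 111.32 * cos(33) ≈ 84.025
dist = sqrt(111.32^2 + 84.025^2) ≈ 139.5 km

139.5 km


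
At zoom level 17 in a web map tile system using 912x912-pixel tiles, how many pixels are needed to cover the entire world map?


tiles per axis = 2^17 = 131072
total tiles = 131072^2 = 17179869184
pixels per axis = 131072 * 912 = 119537664
total pixels = 119537664^2 = 14289253114576896

14289253114576896 pixels


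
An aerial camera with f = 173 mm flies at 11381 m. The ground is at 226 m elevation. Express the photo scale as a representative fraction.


scale = f / (H - h) = 173 mm / 11155 m = 173 / 11155000 = 1:64480

1:64480


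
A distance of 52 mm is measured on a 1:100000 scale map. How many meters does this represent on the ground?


ground = 52 mm * 100000 / 1000 = 5200.0 m

5200.0 m


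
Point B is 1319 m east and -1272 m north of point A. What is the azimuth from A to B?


az = atan2(1319, -1272) = 134.0 deg
adjusted to 0-360: 134.0 degrees

134.0 degrees


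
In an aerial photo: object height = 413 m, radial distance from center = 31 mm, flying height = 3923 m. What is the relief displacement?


d = h * r / H = 413 * 31 / 3923 = 3.26 mm

3.26 mm


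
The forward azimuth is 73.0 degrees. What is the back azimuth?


back azimuth = (73.0 + 180) mod 360 = 253.0 degrees

253.0 degrees


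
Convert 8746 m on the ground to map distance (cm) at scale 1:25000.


map_cm = 8746 * 100 / 25000 = 34.984 cm ≈ 34.98 cm

34.98 cm


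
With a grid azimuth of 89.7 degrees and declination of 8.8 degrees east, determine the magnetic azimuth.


magnetic azimuth = grid azimuth - declination (east +ve)
mag_az = 89.7 - 8.8 = 80.9 degrees

80.9 degrees


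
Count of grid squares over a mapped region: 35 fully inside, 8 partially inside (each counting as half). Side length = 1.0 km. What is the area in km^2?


effective squares = 35 + 8 * 0.5 = 39.0
area = 39.0 * 1.0 = 39.0 km^2

39.0 km^2


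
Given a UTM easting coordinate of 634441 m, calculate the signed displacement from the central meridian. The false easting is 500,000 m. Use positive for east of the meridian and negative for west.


displacement = 634441 - 500000 = 134441 m

134441 m


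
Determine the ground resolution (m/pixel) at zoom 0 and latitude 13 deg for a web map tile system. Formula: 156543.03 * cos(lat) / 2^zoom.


res = 156543.03 * cos(13) / 2^0 = 156543.03 * 0.97437006 / 1 = 152530.84 m/pixel

152530.84 m/pixel


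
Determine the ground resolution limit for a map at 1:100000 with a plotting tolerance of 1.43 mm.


ground = 1.43 mm * 100000 / 1000 = 143.0 m

143.0 m


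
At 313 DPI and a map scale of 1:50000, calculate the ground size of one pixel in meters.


pixel_cm = 2.54 / 313 ≈ 0.008115 cm
ground = pixel_cm * 50000 / 100 = 2.54 * 50000 / (313 * 100) = 127000 / 31300 ≈ 4.06 m

4.06 m


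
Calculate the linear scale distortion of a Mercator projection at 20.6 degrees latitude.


SF = 1 / cos(20.6) = 1 / 0.93606 = 1.068

1.068


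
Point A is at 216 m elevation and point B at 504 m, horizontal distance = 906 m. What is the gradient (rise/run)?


gradient = (504 - 216) / 906 = 288 / 906 = 0.3179

0.3179


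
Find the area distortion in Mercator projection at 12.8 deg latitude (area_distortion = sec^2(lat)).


area_distortion = 1/cos^2(12.8) = 1.052

1.052


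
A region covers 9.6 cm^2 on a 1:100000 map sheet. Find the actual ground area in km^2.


ground_area = 9.6 * (100000/100)^2 = 9600000.0 m^2 = 9.6 km^2

9.6 km^2


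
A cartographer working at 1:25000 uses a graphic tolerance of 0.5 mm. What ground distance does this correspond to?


ground = 0.5 mm * 25000 / 1000 = 12.5 m

12.5 m


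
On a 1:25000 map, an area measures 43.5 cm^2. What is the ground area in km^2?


ground_area = 43.5 * (25000/100)^2 = 2718750.0 m^2 = 2.71875 km^2 ≈ 2.719 km^2

2.719 km^2


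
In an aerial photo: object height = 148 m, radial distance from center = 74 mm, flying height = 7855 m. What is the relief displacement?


d = h * r / H = 148 * 74 / 7855 = 1.39 mm

1.39 mm


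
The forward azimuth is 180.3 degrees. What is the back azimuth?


back azimuth = (180.3 + 180) mod 360 = 0.3 degrees

0.3 degrees


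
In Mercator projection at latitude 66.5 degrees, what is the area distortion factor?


area_distortion = 1/cos^2(66.5) = 6.289

6.289


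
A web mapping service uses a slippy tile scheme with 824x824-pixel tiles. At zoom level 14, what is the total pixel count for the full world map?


tiles per axis = 2^14 = 16384
total tiles = 16384^2 = 268435456
pixels per axis = 16384 * 824 = 13500416
total pixels = 13500416^2 = 182261232173056

182261232173056 pixels


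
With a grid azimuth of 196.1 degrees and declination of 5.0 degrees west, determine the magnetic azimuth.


magnetic azimuth = grid azimuth - declination (east +ve)
mag_az = 196.1 - -5.0 = 201.1 degrees

201.1 degrees


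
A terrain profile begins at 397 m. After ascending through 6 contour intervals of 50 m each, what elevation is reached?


elevation = 397 + 6 * 50 = 697 m

697 m


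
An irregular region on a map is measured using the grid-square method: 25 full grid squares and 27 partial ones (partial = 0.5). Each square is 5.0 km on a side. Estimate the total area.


effective squares = 25 + 27 * 0.5 = 38.5
area = 38.5 * 25.0 = 962.5 km^2

962.5 km^2


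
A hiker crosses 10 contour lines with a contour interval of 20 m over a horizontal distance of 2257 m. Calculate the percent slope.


elevation change = 10 * 20 = 200 m
slope = 200 / 2257 * 100 = 8.9%

8.9%


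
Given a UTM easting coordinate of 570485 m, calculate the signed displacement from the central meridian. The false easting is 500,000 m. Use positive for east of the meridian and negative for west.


displacement = 570485 - 500000 = 70485 m

70485 m


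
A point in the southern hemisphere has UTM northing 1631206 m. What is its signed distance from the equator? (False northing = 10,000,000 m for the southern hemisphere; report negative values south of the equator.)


For southern: actual = 1631206 - 10000000 = -8368794 m

-8368794 m


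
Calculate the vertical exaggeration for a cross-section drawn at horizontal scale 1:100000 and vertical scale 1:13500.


VE = horizontal_scale / vertical_scale = 100000 / 13500 ≈ 7.4

7.4x


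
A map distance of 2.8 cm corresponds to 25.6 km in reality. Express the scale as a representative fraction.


ground = 25.6 km = 2560000 cm; RF denominator = ground / map = 2560000 / 2.8 ≈ 914286; RF = 1:914286

1:914286


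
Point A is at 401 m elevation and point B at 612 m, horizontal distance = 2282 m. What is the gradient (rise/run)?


gradient = (612 - 401) / 2282 = 211 / 2282 = 0.0925

0.0925


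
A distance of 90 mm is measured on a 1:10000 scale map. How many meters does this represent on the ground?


ground = 90 mm * 10000 / 1000 = 900.0 m

900.0 m


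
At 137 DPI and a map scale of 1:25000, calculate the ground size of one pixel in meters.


pixel_cm = 2.54 / 137 ≈ 0.01854 cm
ground = pixel_cm * 25000 / 100 = 2.54 * 25000 / (137 * 100) = 63500 / 13700 ≈ 4.64 m

4.64 m


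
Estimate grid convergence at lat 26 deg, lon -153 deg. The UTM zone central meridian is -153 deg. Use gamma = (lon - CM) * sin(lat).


gamma = (-153 - -153) * sin(26) = 0 * 0.438371 = 0.0 degrees

0.0 degrees


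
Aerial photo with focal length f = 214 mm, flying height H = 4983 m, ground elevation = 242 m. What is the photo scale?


scale = f / (H - h) = 214 mm / 4741 m = 214 / 4741000 = 1:22154

1:22154


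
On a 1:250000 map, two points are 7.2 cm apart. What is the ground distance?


ground = 7.2 cm * 250000 / 100 = 18000.0 m = 18.0 km

18.0 km


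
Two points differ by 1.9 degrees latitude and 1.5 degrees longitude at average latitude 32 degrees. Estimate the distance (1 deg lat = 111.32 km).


dlat_km = 1.9 * 111.32 = 211.508
dlon_km = 1.5 * 111.32 * cos(32) ≈ 141.607
dist = sqrt(211.508^2 + 141.607^2) ≈ 254.5 km

254.5 km


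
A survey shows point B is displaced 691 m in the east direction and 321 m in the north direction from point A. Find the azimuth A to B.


az = atan2(691, 321) = 65.1 deg
adjusted to 0-360: 65.1 degrees

65.1 degrees


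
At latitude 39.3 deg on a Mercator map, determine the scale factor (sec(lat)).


SF = 1 / cos(39.3) = 1 / 0.77384 = 1.292

1.292


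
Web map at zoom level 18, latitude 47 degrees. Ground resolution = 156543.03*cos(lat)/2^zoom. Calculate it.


res = 156543.03 * cos(47) / 2^18 = 156543.03 * 0.68199836 / 262144 = 0.41 m/pixel

0.41 m/pixel


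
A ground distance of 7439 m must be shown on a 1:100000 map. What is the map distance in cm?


map_cm = 7439 * 100 / 100000 = 7.439 cm ≈ 7.44 cm

7.44 cm


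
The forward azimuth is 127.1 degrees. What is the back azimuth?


back azimuth = (127.1 + 180) mod 360 = 307.1 degrees

307.1 degrees


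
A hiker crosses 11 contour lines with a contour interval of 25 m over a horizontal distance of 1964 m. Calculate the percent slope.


elevation change = 11 * 25 = 275 m
slope = 275 / 1964 * 100 = 14.0%

14.0%


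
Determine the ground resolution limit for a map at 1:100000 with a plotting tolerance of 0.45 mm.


ground = 0.45 mm * 100000 / 1000 = 45.0 m

45.0 m


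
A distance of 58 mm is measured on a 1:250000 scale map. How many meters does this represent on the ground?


ground = 58 mm * 250000 / 1000 = 14500.0 m

14500.0 m


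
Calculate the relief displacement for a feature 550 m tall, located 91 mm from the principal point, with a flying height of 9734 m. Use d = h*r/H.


d = h * r / H = 550 * 91 / 9734 = 5.14 mm

5.14 mm


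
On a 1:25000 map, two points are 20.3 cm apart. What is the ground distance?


ground = 20.3 cm * 25000 / 100 = 5075.0 m = 5.075 km

5.075 km


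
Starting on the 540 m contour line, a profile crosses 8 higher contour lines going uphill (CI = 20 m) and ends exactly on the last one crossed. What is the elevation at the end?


elevation = 540 + 8 * 20 = 700 m

700 m


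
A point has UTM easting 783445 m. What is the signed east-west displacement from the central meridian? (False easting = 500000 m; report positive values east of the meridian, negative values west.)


displacement = 783445 - 500000 = 283445 m

283445 m


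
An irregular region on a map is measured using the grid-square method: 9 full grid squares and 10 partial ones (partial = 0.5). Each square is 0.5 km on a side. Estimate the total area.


effective squares = 9 + 10 * 0.5 = 14.0
area = 14.0 * 0.25 = 3.5 km^2

3.5 km^2


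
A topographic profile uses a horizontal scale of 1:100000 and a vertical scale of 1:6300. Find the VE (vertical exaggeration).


VE = horizontal_scale / vertical_scale = 100000 / 6300 ≈ 15.9

15.9x


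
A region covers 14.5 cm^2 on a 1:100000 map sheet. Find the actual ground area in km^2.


ground_area = 14.5 * (100000/100)^2 = 14500000.0 m^2 = 14.5 km^2

14.5 km^2


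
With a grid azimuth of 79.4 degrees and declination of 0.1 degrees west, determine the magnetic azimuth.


magnetic azimuth = grid azimuth - declination (east +ve)
mag_az = 79.4 - -0.1 = 79.5 degrees

79.5 degrees


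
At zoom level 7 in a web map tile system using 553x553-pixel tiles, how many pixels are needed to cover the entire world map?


tiles per axis = 2^7 = 128
total tiles = 128^2 = 16384
pixels per axis = 128 * 553 = 70784
total pixels = 70784^2 = 5010374656

5010374656 pixels


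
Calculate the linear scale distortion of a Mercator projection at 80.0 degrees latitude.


SF = 1 / cos(80.0) = 1 / 0.173648 = 5.759

5.759


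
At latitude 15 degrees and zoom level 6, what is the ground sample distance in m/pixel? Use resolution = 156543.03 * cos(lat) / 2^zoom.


res = 156543.03 * cos(15) / 2^6 = 156543.03 * 0.96592583 / 64 = 2362.64 m/pixel

2362.64 m/pixel


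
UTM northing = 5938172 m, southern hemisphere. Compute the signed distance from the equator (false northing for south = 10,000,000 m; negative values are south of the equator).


For southern: actual = 5938172 - 10000000 = -4061828 m

-4061828 m


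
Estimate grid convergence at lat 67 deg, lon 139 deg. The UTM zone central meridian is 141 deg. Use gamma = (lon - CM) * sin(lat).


gamma = (139 - 141) * sin(67) = -2 * 0.920505 = -1.841 degrees

-1.841 degrees


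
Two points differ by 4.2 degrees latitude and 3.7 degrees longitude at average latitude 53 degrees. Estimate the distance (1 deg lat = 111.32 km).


dlat_km = 4.2 * 111.32 = 467.544
dlon_km = 3.7 * 111.32 * cos(53) ≈ 247.878
dist = sqrt(467.544^2 + 247.878^2) ≈ 529.2 km

529.2 km


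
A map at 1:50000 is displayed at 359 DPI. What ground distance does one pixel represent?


pixel_cm = 2.54 / 359 ≈ 0.007075 cm
ground = pixel_cm * 50000 / 100 = 2.54 * 50000 / (359 * 100) = 127000 / 35900 ≈ 3.54 m

3.54 m


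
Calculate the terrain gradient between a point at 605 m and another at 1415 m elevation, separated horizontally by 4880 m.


gradient = (1415 - 605) / 4880 = 810 / 4880 = 0.166

0.166


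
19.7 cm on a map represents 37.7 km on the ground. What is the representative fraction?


ground = 37.7 km = 3770000 cm; RF denominator = ground / map = 3770000 / 19.7 ≈ 191371; RF = 1:191371

1:191371


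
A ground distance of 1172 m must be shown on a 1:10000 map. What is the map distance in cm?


map_cm = 1172 * 100 / 10000 = 11.72 cm

11.72 cm


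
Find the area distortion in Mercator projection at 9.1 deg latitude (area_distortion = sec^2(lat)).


area_distortion = 1/cos^2(9.1) = 1.026

1.026


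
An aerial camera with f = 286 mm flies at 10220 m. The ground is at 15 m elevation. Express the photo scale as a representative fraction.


scale = f / (H - h) = 286 mm / 10205 m = 286 / 10205000 = 1:35682

1:35682


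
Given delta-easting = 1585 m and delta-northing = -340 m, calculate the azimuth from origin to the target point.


az = atan2(1585, -340) = 102.1 deg
adjusted to 0-360: 102.1 degrees

102.1 degrees


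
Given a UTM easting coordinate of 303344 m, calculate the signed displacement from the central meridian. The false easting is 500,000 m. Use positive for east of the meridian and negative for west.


displacement = 303344 - 500000 = -196656 m

-196656 m


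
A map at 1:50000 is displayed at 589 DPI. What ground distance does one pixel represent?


pixel_cm = 2.54 / 589 ≈ 0.004312 cm
ground = pixel_cm * 50000 / 100 = 2.54 * 50000 / (589 * 100) = 127000 / 58900 ≈ 2.16 m

2.16 m


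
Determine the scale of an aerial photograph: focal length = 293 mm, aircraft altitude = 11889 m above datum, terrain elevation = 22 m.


scale = f / (H - h) = 293 mm / 11867 m = 293 / 11867000 = 1:40502

1:40502


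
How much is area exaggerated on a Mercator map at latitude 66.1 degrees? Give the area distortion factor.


area_distortion = 1/cos^2(66.1) = 6.092

6.092


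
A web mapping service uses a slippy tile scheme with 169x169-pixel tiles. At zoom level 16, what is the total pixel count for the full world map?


tiles per axis = 2^16 = 65536
total tiles = 65536^2 = 4294967296
pixels per axis = 65536 * 169 = 11075584
total pixels = 11075584^2 = 122668560941056

122668560941056 pixels


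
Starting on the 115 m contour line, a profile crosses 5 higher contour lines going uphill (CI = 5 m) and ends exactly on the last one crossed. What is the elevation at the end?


elevation = 115 + 5 * 5 = 140 m

140 m


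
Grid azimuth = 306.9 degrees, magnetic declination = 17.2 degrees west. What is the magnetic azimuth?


magnetic azimuth = grid azimuth - declination (east +ve)
mag_az = 306.9 - -17.2 = 324.1 degrees

324.1 degrees


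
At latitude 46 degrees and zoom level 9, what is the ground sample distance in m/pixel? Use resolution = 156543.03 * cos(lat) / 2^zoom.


res = 156543.03 * cos(46) / 2^9 = 156543.03 * 0.69465837 / 512 = 212.39 m/pixel

212.39 m/pixel


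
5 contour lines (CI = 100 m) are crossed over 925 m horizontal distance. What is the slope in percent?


elevation change = 5 * 100 = 500 m
slope = 500 / 925 * 100 = 54.1%

54.1%


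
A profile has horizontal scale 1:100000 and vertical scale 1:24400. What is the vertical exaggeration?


VE = horizontal_scale / vertical_scale = 100000 / 24400 ≈ 4.1

4.1x


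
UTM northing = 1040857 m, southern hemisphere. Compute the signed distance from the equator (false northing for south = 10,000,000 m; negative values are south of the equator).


For southern: actual = 1040857 - 10000000 = -8959143 m

-8959143 m


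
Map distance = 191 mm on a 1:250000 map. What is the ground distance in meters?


ground = 191 mm * 250000 / 1000 = 47750.0 m

47750.0 m


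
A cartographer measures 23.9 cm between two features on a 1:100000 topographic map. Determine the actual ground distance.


ground = 23.9 cm * 100000 / 100 = 23900.0 m = 23.9 km

23.9 km


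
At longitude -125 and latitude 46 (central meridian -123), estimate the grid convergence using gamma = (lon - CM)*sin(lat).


gamma = (-125 - -123) * sin(46) = -2 * 0.71934 = -1.439 degrees

-1.439 degrees


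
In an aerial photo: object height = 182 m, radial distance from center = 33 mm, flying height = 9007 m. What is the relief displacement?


d = h * r / H = 182 * 33 / 9007 = 0.67 mm

0.67 mm


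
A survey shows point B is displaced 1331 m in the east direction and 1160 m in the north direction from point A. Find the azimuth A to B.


az = atan2(1331, 1160) = 48.9 deg
adjusted to 0-360: 48.9 degrees

48.9 degrees


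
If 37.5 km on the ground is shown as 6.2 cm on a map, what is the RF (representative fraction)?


ground = 37.5 km = 3750000 cm; RF denominator = ground / map = 3750000 / 6.2 ≈ 604839; RF = 1:604839

1:604839


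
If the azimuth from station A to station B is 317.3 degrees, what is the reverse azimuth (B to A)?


back azimuth = (317.3 + 180) mod 360 = 137.3 degrees

137.3 degrees


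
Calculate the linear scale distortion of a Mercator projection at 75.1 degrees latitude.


SF = 1 / cos(75.1) = 1 / 0.257133 = 3.889

3.889


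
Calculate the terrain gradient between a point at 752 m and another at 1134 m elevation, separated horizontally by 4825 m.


gradient = (1134 - 752) / 4825 = 382 / 4825 = 0.0792

0.0792


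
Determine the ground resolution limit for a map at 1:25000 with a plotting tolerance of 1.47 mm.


ground = 1.47 mm * 25000 / 1000 = 36.75 m

36.75 m


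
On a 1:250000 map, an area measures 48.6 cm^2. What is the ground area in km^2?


ground_area = 48.6 * (250000/100)^2 = 303750000.0 m^2 = 303.75 km^2

303.75 km^2


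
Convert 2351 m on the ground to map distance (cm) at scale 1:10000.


map_cm = 2351 * 100 / 10000 = 23.51 cm

23.51 cm


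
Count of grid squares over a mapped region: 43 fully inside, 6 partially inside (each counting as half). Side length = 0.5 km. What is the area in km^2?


effective squares = 43 + 6 * 0.5 = 46.0
area = 46.0 * 0.25 = 11.5 km^2

11.5 km^2


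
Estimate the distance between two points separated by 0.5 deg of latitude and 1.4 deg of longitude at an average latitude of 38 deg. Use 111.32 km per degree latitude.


dlat_km = 0.5 * 111.32 = 55.66
dlon_km = 1.4 * 111.32 * cos(38) ≈ 122.81
dist = sqrt(55.66^2 + 122.81^2) ≈ 134.8 km

134.8 km


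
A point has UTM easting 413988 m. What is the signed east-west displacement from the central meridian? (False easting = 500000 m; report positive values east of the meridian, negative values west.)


displacement = 413988 - 500000 = -86012 m

-86012 m


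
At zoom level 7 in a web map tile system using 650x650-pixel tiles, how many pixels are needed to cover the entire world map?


tiles per axis = 2^7 = 128
total tiles = 128^2 = 16384
pixels per axis = 128 * 650 = 83200
total pixels = 83200^2 = 6922240000

6922240000 pixels


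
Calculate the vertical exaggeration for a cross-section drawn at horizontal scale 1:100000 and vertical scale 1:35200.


VE = horizontal_scale / vertical_scale = 100000 / 35200 ≈ 2.8

2.8x


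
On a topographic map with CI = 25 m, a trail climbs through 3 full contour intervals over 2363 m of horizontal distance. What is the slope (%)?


elevation change = 3 * 25 = 75 m
slope = 75 / 2363 * 100 = 3.2%

3.2%


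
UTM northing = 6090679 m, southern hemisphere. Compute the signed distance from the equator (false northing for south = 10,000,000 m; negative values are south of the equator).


For southern: actual = 6090679 - 10000000 = -3909321 m

-3909321 m


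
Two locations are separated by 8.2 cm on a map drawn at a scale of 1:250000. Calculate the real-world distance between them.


ground = 8.2 cm * 250000 / 100 = 20500.0 m = 20.5 km

20.5 km


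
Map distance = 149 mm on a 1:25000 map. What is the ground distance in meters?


ground = 149 mm * 25000 / 1000 = 3725.0 m

3725.0 m


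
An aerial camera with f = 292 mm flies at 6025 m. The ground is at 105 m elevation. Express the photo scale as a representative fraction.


scale = f / (H - h) = 292 mm / 5920 m = 292 / 5920000 = 1:20274

1:20274


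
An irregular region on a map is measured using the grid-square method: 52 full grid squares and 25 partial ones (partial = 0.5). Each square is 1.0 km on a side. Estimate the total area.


effective squares = 52 + 25 * 0.5 = 64.5
area = 64.5 * 1.0 = 64.5 km^2

64.5 km^2


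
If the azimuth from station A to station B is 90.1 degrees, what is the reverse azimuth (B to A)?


back azimuth = (90.1 + 180) mod 360 = 270.1 degrees

270.1 degrees


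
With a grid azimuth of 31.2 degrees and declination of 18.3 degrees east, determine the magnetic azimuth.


magnetic azimuth = grid azimuth - declination (east +ve)
mag_az = 31.2 - 18.3 = 12.9 degrees

12.9 degrees


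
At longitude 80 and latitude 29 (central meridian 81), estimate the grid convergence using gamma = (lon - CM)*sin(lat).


gamma = (80 - 81) * sin(29) = -1 * 0.48481 = -0.485 degrees

-0.485 degrees


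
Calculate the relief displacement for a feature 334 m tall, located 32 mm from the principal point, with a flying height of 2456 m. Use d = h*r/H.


d = h * r / H = 334 * 32 / 2456 = 4.35 mm

4.35 mm


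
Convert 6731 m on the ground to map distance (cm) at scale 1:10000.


map_cm = 6731 * 100 / 10000 = 67.31 cm

67.31 cm


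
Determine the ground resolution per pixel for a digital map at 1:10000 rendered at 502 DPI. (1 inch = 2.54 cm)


pixel_cm = 2.54 / 502 ≈ 0.00506 cm
ground = pixel_cm * 10000 / 100 = 2.54 * 10000 / (502 * 100) = 25400 / 50200 ≈ 0.51 m

0.51 m


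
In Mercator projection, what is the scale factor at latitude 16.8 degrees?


SF = 1 / cos(16.8) = 1 / 0.957319 = 1.045

1.045


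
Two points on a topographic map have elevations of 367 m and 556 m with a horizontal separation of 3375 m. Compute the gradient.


gradient = (556 - 367) / 3375 = 189 / 3375 = 0.056

0.056


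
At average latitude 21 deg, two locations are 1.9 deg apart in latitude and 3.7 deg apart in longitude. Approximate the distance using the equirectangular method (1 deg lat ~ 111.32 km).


dlat_km = 1.9 * 111.32 = 211.508
dlon_km = 3.7 * 111.32 * cos(21) ≈ 384.527
dist = sqrt(211.508^2 + 384.527^2) ≈ 438.9 km

438.9 km


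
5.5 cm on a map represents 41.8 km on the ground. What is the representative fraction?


ground = 41.8 km = 4180000 cm; RF denominator = ground / map = 4180000 / 5.5 = 760000; RF = 1:760000

1:760000


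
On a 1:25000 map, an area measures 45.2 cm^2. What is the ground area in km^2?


ground_area = 45.2 * (25000/100)^2 = 2825000.0 m^2 = 2.825 km^2

2.825 km^2


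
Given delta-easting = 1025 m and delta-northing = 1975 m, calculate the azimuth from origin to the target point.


az = atan2(1025, 1975) = 27.4 deg
adjusted to 0-360: 27.4 degrees

27.4 degrees


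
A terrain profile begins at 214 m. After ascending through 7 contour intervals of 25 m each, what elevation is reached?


elevation = 214 + 7 * 25 = 389 m

389 m


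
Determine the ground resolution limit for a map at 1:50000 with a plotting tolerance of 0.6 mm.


ground = 0.6 mm * 50000 / 1000 = 30.0 m

30.0 m


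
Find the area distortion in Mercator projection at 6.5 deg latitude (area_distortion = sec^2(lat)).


area_distortion = 1/cos^2(6.5) = 1.013

1.013


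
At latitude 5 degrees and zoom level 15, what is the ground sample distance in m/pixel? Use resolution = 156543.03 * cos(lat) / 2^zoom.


res = 156543.03 * cos(5) / 2^15 = 156543.03 * 0.9961947 / 32768 = 4.76 m/pixel

4.76 m/pixel


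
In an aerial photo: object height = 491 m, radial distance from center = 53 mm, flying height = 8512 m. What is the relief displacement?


d = h * r / H = 491 * 53 / 8512 = 3.06 mm

3.06 mm


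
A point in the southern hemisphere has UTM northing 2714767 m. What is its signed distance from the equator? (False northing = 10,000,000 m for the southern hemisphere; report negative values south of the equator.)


For southern: actual = 2714767 - 10000000 = -7285233 m

-7285233 m


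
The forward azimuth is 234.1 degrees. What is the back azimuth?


back azimuth = (234.1 + 180) mod 360 = 54.1 degrees

54.1 degrees


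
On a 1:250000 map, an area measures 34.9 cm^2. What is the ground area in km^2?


ground_area = 34.9 * (250000/100)^2 = 218125000.0 m^2 = 218.125 km^2

218.125 km^2


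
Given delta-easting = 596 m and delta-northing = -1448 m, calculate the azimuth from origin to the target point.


az = atan2(596, -1448) = 157.6 deg
adjusted to 0-360: 157.6 degrees

157.6 degrees


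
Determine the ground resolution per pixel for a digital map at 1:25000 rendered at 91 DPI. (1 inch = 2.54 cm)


pixel_cm = 2.54 / 91 ≈ 0.027912 cm
ground = pixel_cm * 25000 / 100 = 2.54 * 25000 / (91 * 100) = 63500 / 9100 ≈ 6.98 m

6.98 m


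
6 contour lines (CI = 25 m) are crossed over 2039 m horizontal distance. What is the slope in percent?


elevation change = 6 * 25 = 150 m
slope = 150 / 2039 * 100 = 7.4%

7.4%


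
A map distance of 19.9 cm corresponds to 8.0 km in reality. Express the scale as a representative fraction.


ground = 8.0 km = 800000 cm; RF denominator = ground / map = 800000 / 19.9 ≈ 40201; RF = 1:40201

1:40201


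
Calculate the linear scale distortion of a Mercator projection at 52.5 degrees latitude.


SF = 1 / cos(52.5) = 1 / 0.608761 = 1.643

1.643


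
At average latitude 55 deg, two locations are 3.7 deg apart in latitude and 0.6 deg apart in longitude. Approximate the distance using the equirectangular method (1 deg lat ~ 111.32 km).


dlat_km = 3.7 * 111.32 = 411.884
dlon_km = 0.6 * 111.32 * cos(55) ≈ 38.31
dist = sqrt(411.884^2 + 38.31^2) ≈ 413.7 km

413.7 km


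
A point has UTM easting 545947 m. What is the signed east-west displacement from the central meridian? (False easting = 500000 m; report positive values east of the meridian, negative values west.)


displacement = 545947 - 500000 = 45947 m

45947 m


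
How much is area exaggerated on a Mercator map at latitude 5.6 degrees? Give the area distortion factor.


area_distortion = 1/cos^2(5.6) = 1.01

1.01


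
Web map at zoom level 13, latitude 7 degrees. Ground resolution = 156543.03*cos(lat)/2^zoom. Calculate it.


res = 156543.03 * cos(7) / 2^13 = 156543.03 * 0.99254615 / 8192 = 18.97 m/pixel

18.97 m/pixel


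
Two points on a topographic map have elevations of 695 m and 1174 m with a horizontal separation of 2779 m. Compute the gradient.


gradient = (1174 - 695) / 2779 = 479 / 2779 = 0.1724

0.1724


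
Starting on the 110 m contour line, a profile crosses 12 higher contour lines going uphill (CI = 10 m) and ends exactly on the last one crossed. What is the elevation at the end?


elevation = 110 + 12 * 10 = 230 m

230 m


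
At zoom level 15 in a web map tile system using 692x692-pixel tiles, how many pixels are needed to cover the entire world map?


tiles per axis = 2^15 = 32768
total tiles = 32768^2 = 1073741824
pixels per axis = 32768 * 692 = 22675456
total pixels = 22675456^2 = 514176304807936

514176304807936 pixels


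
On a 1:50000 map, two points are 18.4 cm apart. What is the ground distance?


ground = 18.4 cm * 50000 / 100 = 9200.0 m = 9.2 km

9.2 km


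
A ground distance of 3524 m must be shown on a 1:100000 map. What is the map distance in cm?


map_cm = 3524 * 100 / 100000 = 3.524 cm ≈ 3.52 cm

3.52 cm


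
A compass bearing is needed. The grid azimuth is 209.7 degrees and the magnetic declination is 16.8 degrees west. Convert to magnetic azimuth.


magnetic azimuth = grid azimuth - declination (east +ve)
mag_az = 209.7 - -16.8 = 226.5 degrees

226.5 degrees


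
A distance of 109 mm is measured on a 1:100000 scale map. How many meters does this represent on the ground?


ground = 109 mm * 100000 / 1000 = 10900.0 m

10900.0 m


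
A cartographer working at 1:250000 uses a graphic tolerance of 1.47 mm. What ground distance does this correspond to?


ground = 1.47 mm * 250000 / 1000 = 367.5 m

367.5 m


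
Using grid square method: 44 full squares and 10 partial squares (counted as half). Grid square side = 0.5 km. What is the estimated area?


effective squares = 44 + 10 * 0.5 = 49.0
area = 49.0 * 0.25 = 12.25 km^2

12.25 km^2


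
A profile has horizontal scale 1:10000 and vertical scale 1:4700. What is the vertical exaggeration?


VE = horizontal_scale / vertical_scale = 10000 / 4700 ≈ 2.1

2.1x


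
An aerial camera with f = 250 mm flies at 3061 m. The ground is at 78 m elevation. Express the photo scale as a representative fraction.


scale = f / (H - h) = 250 mm / 2983 m = 250 / 2983000 = 1:11932

1:11932


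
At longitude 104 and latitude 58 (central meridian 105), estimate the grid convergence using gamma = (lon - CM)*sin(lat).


gamma = (104 - 105) * sin(58) = -1 * 0.848048 = -0.848 degrees

-0.848 degrees


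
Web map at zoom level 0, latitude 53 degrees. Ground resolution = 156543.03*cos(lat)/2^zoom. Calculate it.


res = 156543.03 * cos(53) / 2^0 = 156543.03 * 0.60181502 / 1 = 94209.95 m/pixel

94209.95 m/pixel


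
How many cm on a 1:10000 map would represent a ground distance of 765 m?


map_cm = 765 * 100 / 10000 = 7.65 cm

7.65 cm


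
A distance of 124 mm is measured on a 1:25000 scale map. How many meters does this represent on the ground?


ground = 124 mm * 25000 / 1000 = 3100.0 m

3100.0 m


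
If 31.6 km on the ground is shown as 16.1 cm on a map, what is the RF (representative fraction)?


ground = 31.6 km = 3160000 cm; RF denominator = ground / map = 3160000 / 16.1 ≈ 196273; RF = 1:196273

1:196273


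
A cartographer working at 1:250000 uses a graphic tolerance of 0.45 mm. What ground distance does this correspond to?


ground = 0.45 mm * 250000 / 1000 = 112.5 m

112.5 m


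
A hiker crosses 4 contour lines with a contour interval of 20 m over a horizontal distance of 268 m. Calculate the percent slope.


elevation change = 4 * 20 = 80 m
slope = 80 / 268 * 100 = 29.9%

29.9%


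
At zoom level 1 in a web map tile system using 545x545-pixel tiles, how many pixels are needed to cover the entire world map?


tiles per axis = 2^1 = 2
total tiles = 2^2 = 4
pixels per axis = 2 * 545 = 1090
total pixels = 1090^2 = 1188100

1188100 pixels


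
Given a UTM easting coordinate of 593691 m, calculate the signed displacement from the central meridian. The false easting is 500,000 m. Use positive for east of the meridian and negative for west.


displacement = 593691 - 500000 = 93691 m

93691 m


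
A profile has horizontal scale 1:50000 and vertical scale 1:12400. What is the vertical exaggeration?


VE = horizontal_scale / vertical_scale = 50000 / 12400 ≈ 4.0

4.0x


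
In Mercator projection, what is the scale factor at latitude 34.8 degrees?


SF = 1 / cos(34.8) = 1 / 0.821149 = 1.218

1.218


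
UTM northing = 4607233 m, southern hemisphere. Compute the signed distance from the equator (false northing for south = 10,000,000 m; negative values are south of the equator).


For southern: actual = 4607233 - 10000000 = -5392767 m

-5392767 m


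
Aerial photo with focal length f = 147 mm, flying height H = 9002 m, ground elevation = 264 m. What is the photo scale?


scale = f / (H - h) = 147 mm / 8738 m = 147 / 8738000 = 1:59442

1:59442


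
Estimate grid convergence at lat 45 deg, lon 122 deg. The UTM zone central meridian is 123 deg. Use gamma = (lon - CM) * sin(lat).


gamma = (122 - 123) * sin(45) = -1 * 0.707107 = -0.707 degrees

-0.707 degrees


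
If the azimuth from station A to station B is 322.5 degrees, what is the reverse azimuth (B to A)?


back azimuth = (322.5 + 180) mod 360 = 142.5 degrees

142.5 degrees


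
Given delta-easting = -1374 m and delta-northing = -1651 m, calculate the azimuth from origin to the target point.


az = atan2(-1374, -1651) = -140.2 deg
adjusted to 0-360: 219.8 degrees

219.8 degrees


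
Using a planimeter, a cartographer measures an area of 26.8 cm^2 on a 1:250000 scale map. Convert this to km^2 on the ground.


ground_area = 26.8 * (250000/100)^2 = 167500000.0 m^2 = 167.5 km^2

167.5 km^2


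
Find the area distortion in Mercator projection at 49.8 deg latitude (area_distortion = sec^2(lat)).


area_distortion = 1/cos^2(49.8) = 2.4

2.4


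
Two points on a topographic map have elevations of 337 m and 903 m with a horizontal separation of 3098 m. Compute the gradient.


gradient = (903 - 337) / 3098 = 566 / 3098 = 0.1827

0.1827


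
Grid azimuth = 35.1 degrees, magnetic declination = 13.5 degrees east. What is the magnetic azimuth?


magnetic azimuth = grid azimuth - declination (east +ve)
mag_az = 35.1 - 13.5 = 21.6 degrees

21.6 degrees


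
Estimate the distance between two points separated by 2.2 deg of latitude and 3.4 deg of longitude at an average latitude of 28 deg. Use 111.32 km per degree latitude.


dlat_km = 2.2 * 111.32 = 244.904
dlon_km = 3.4 * 111.32 * cos(28) ≈ 334.185
dist = sqrt(244.904^2 + 334.185^2) ≈ 414.3 km

414.3 km


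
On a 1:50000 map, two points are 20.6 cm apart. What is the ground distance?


ground = 20.6 cm * 50000 / 100 = 10300.0 m = 10.3 km

10.3 km


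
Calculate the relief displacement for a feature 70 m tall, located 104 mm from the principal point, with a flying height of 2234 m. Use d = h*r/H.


d = h * r / H = 70 * 104 / 2234 = 3.26 mm

3.26 mm
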